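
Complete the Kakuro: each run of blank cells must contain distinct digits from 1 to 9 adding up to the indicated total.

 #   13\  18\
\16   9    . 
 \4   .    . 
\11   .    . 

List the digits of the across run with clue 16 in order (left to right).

9 7

16 in 2 cells must be {7,9}; 4 in 2 cells must be {1,3}.
R1C2 = 16 − 9 = 7 completes the 16 across.
Given what's placed, R2C2 must be 3 to fit the 4 across and 18 down.
R3C1 = 3: the only remaining digit allowed by both the 11 across and the 13 down.
R3C2 = 11 − 3 = 8 completes the 11 across.
R2C1 = 4 − 3 = 1 completes the 4 across.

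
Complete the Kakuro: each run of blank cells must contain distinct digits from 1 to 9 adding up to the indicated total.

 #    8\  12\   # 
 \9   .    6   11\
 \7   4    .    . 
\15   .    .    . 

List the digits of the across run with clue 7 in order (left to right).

7 in 3 cells must be {1,2,4}.
R1C1 = 9 − 6 = 3 completes the 9 across.
R2C3 = 2: the only remaining digit allowed by both the 7 across and the 11 down.
R3C1 = 8 − 7 = 1 completes the 8 down.
R3C2 = 5: the only remaining digit allowed by both the 15 across and the 12 down.
R3C3 = 15 − 6 = 9 completes the 15 across.
R2C2 = 7 − 6 = 1 completes the 7 across.

4 1 2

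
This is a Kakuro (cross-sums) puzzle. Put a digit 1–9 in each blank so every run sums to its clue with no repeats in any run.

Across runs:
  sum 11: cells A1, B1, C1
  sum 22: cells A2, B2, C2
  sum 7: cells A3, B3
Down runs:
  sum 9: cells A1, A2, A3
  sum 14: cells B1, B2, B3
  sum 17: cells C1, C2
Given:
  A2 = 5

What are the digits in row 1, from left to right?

17 in 2 cells must be {8,9}.
C1 = 8: only digit in both the 11-across and 17-down candidate sets.
C2 = 17 − 8 = 9 completes the 17 down.
A1 = 1: the only remaining digit allowed by both the 11 across and the 9 down.
B1 = 11 − 9 = 2 completes the 11 across.
B2 = 22 − 14 = 8 completes the 22 across.
A3 = 9 − 6 = 3 completes the 9 down.
B3 = 7 − 3 = 4 completes the 7 across.

1 2 8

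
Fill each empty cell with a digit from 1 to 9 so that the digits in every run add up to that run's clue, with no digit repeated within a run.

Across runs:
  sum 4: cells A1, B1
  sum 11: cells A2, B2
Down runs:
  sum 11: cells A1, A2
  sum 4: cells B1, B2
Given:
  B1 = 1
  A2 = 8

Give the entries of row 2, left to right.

8 3

4 in 2 cells must be {1,3}.
A1 = 4 − 1 = 3 completes the 4 across.
B2 = 11 − 8 = 3 completes the 11 across.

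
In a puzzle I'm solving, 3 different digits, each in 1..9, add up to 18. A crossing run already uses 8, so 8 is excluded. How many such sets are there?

4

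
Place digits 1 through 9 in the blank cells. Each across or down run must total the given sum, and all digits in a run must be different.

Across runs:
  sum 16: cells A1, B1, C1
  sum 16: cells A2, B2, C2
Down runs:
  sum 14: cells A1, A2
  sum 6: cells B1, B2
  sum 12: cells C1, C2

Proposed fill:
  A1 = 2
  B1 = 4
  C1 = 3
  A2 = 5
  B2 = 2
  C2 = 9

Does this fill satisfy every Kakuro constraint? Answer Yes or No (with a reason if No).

No — the across run A1–C1 sums to 9, not 16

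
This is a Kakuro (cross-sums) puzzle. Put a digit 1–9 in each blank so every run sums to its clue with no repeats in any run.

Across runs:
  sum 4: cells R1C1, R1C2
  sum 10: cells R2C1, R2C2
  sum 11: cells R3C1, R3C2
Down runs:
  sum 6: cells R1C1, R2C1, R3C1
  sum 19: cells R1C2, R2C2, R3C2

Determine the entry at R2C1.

3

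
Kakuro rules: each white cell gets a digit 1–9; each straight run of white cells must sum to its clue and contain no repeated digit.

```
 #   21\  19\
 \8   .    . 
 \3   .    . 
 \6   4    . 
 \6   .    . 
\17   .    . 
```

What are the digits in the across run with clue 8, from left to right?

3 in 2 cells must be {1,2}; 17 in 2 cells must be {8,9}.
R3C2 = 6 − 4 = 2 completes the 6 across.
Given what's placed, R2C2 must be 1 to fit the 3 across and 19 down.
R2C1 = 3 − 1 = 2 completes the 3 across.
No cell is forced outright now. R4C1 can only be 1 or 5 (the digits allowed by both its 6 across and its 21 down). If R4C1 = 5: then R4C2 would have to be in {1} for the 6 across but in {3,4,5,6,7,8,9} for the 19 down — contradiction. So R4C1 = 1.
R4C2 = 6 − 1 = 5 completes the 6 across.
R5C2 = 8: the only remaining digit allowed by both the 17 across and the 19 down.
R1C2 = 19 − 16 = 3 completes the 19 down.
R5C1 = 17 − 8 = 9 completes the 17 across.
R1C1 = 8 − 3 = 5 completes the 8 across.

5, 3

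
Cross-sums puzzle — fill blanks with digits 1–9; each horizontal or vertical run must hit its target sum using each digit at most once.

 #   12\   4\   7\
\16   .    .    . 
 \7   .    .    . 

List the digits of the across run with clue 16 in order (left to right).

7 in 3 cells must be {1,2,4}; 4 in 2 cells must be {1,3}.
The 7 across and the 12 down share only 4, so R2C1 = 4.
Given what's placed, R2C2 must be 1 to fit the 7 across and 4 down.
R2C3 = 7 − 5 = 2 completes the 7 across.
R1C1 = 12 − 4 = 8 completes the 12 down.
R1C2 = 4 − 1 = 3 completes the 4 down.
R1C3 = 16 − 11 = 5 completes the 16 across.

8 3 5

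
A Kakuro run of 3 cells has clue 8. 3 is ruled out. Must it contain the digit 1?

The only way to make 8 from 3 distinct digits under that restriction is {1,2,5}, which contains 1.

Yes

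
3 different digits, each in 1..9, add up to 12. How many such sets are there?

3 distinct digits from 1–9 sum between 6 and 24.

7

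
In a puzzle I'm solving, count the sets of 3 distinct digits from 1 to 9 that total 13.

3 distinct digits from 1–9 sum between 6 and 24.

7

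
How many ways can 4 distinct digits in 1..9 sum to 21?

4 distinct digits from 1–9 sum between 10 and 30.

11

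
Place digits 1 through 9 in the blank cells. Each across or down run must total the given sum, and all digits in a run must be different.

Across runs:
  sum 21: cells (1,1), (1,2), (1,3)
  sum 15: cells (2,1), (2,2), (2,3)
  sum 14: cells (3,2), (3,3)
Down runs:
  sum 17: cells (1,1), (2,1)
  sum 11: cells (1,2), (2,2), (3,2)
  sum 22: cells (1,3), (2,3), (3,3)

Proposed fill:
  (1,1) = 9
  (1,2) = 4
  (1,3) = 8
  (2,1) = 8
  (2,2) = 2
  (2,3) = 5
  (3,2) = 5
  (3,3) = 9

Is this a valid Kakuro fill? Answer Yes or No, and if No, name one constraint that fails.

Yes

Across: 9+4+8=21; 8+2+5=15; 5+9=14. Down: 9+8=17; 4+2+5=11; 8+5+9=22. No digit repeats within any run.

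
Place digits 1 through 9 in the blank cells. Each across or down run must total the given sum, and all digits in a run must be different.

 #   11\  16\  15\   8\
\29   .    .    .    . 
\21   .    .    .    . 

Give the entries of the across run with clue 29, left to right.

29 in 4 cells must be {5,7,8,9}; 16 in 2 cells must be {7,9}.
Nothing is forced directly, so branch on R1C4, whose candidates are 5 or 7. If R1C4 = 7: that forces R1C2 = 9, R1C3 = 8, R2C2 = 7, after which R2C3 would have to be in {1,2,3,4,5,6,8,9} for the 21 across but in {7} for the 15 down — contradiction. So R1C4 = 5.
R2C4 = 8 − 5 = 3 completes the 8 down.
Nothing is forced directly, so branch on R1C1, whose candidates are 7 or 8 or 9. If R1C1 = 7: that forces R1C2 = 9, R1C3 = 8, R2C1 = 4, after which R2C2 would have to be in {5,6,8,9} for the 21 across but in {7} for the 16 down — contradiction. If R1C1 = 8: then R2C1 would have to be in {1,2,4,5,6,7,8,9} for the 21 across but in {3} for the 11 down — contradiction. So R1C1 = 9.
R1C2 = 7: the only remaining digit allowed by both the 29 across and the 16 down.
R1C3 = 29 − 21 = 8 completes the 29 across.

9 7 8 5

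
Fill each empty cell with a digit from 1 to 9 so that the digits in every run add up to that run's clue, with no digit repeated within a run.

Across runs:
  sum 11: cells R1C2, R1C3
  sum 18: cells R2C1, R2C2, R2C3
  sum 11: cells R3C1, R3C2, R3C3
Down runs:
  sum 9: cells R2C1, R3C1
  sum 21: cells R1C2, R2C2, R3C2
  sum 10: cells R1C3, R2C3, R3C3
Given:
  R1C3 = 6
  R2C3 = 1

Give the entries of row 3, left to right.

1 7 3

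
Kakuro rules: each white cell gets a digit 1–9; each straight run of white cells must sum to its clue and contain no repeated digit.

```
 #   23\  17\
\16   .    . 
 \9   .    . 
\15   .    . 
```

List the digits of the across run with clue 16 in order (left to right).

9 7

16 in 2 cells must be {7,9}; 23 in 3 cells must be {6,8,9}.
The 16 across and the 23 down share only 9, so R1C1 = 9.
R1C2 = 16 − 9 = 7 completes the 16 across.
Nothing is forced directly, so branch on R2C1, whose candidates are 6 or 8. If R2C1 = 6: then R2C2 would have to be in {3} for the 9 across but in {1,2,4,6,8,9} for the 17 down — contradiction. So R2C1 = 8.
R2C2 = 9 − 8 = 1 completes the 9 across.
R3C1 = 23 − 17 = 6 completes the 23 down.
R3C2 = 15 − 6 = 9 completes the 15 across.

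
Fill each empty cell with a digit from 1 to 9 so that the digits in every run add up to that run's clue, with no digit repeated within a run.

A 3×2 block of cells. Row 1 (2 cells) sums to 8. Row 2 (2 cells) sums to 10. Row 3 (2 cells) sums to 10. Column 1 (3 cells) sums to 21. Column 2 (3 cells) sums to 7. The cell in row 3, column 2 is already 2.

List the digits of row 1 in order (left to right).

7 in 3 cells must be {1,2,4}.
(1,2) = 1: the only remaining digit allowed by both the 8 across and the 7 down.
(2,2) = 7 − 3 = 4 completes the 7 down.
(3,1) = 10 − 2 = 8 completes the 10 across.
(1,1) = 8 − 1 = 7 completes the 8 across.
(2,1) = 10 − 4 = 6 completes the 10 across.

7 1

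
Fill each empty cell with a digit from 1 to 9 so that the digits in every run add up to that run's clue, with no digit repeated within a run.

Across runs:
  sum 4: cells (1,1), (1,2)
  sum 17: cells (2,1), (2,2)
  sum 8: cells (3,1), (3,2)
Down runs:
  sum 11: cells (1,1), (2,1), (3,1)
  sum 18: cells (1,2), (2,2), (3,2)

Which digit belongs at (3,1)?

4 in 2 cells must be {1,3}; 17 in 2 cells must be {8,9}.
The 17 across and the 11 down share only 8, so (2,1) = 8.
(2,2) = 17 − 8 = 9 completes the 17 across.
Given what's placed, (1,1) must be 1 to fit the 4 across and 11 down.
(1,2) = 4 − 1 = 3 completes the 4 across.
(3,1) = 11 − 9 = 2 completes the 11 down.
(3,2) = 8 − 2 = 6 completes the 8 across.

2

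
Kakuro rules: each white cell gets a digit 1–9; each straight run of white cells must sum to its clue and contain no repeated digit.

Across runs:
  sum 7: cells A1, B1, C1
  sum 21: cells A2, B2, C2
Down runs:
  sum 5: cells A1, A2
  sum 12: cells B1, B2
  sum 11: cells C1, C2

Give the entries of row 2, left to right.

7 in 3 cells must be {1,2,4}.
The 7 across and the 12 down share only 4, so B1 = 4.
Given what's placed, C1 must be 2 to fit the 7 across and 11 down.
A2 = 4: only digit in both the 21-across and 5-down candidate sets.
B2 = 12 − 4 = 8 completes the 12 down.
C2 = 21 − 12 = 9 completes the 21 across.
A1 = 7 − 6 = 1 completes the 7 across.

4 8 9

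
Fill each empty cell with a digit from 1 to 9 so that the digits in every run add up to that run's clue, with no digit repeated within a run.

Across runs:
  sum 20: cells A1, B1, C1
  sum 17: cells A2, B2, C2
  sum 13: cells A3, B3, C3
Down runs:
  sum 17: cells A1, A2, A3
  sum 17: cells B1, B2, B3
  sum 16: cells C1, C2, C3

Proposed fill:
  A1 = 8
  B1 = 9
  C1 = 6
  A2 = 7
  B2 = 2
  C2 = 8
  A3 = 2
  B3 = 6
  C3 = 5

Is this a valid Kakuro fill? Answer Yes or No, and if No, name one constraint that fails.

No — the down run C1–C3 sums to 19, not 16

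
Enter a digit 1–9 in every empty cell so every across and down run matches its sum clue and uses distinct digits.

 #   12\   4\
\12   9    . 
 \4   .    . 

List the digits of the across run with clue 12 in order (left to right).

4 in 2 cells must be {1,3}.
R1C2 = 12 − 9 = 3 completes the 12 across.
R2C1 = 12 − 9 = 3 completes the 12 down.
R2C2 = 4 − 3 = 1 completes the 4 across.

9 3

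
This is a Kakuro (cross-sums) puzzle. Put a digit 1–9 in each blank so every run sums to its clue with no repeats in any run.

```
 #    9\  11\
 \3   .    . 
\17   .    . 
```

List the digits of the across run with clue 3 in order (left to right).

1 2

3 in 2 cells must be {1,2}; 17 in 2 cells must be {8,9}.
The 3 across and the 11 down share only 2, so R1C2 = 2.
The 17 across and the 9 down share only 8, so R2C1 = 8.
R2C2 = 17 − 8 = 9 completes the 17 across.
R1C1 = 3 − 2 = 1 completes the 3 across.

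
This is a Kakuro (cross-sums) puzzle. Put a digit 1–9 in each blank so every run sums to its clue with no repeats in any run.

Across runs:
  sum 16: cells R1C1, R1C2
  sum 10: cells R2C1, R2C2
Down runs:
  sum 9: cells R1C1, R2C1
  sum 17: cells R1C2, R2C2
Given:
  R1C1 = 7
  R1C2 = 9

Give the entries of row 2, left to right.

2 8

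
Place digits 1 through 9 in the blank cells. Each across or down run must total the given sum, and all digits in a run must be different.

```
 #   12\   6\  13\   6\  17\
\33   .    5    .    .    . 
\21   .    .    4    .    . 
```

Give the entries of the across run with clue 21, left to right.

17 in 2 cells must be {8,9}.
R1C3 = 13 − 4 = 9 completes the 13 down.
R1C4 = 4: the only remaining digit allowed by both the 33 across and the 6 down.
R1C5 = 8: the only remaining digit allowed by both the 33 across and the 17 down.
R2C2 = 6 − 5 = 1 completes the 6 down.
R2C4 = 6 − 4 = 2 completes the 6 down.
R2C5 = 17 − 8 = 9 completes the 17 down.
R1C1 = 33 − 26 = 7 completes the 33 across.
R2C1 = 21 − 16 = 5 completes the 21 across.

5 1 4 2 9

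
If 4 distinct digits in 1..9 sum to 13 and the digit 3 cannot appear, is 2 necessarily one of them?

Yes

The only way to make 13 from 4 distinct digits under that restriction is {1,2,4,6}, which contains 2.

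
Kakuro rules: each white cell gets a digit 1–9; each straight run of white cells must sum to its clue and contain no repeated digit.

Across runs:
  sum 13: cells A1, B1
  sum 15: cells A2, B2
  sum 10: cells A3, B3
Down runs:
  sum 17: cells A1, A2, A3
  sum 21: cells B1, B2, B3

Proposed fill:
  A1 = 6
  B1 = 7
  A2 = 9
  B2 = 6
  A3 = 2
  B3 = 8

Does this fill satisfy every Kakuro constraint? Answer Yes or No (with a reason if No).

Yes

Across: 6+7=13; 9+6=15; 2+8=10. Down: 6+9+2=17; 7+6+8=21. No digit repeats within any run.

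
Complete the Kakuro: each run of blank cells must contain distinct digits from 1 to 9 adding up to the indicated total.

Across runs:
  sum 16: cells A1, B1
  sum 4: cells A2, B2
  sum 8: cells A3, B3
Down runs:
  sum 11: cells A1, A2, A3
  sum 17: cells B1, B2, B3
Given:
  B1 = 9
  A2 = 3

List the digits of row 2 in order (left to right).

3, 1

16 in 2 cells must be {7,9}; 4 in 2 cells must be {1,3}.
A1 = 16 − 9 = 7 completes the 16 across.
B2 = 4 − 3 = 1 completes the 4 across.
A3 = 11 − 10 = 1 completes the 11 down.
B3 = 8 − 1 = 7 completes the 8 across.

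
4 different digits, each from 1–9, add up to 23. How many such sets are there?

9

4 distinct digits from 1–9 sum between 10 and 30.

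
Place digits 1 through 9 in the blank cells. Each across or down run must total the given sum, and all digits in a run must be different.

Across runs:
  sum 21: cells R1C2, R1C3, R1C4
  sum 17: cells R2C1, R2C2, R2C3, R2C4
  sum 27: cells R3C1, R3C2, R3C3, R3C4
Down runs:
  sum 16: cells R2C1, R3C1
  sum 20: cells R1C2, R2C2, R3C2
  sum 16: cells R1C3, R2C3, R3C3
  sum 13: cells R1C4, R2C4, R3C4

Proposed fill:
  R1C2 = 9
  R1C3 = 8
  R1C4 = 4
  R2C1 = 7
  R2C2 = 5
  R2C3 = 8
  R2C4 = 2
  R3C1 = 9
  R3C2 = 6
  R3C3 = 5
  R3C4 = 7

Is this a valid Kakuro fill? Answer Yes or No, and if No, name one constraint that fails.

No — the down run R1C3–R3C3 sums to 21, not 16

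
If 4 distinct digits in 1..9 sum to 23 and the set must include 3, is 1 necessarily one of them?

Counterexample: {3,4,7,9} sums to 23 under that restriction without using 1.

No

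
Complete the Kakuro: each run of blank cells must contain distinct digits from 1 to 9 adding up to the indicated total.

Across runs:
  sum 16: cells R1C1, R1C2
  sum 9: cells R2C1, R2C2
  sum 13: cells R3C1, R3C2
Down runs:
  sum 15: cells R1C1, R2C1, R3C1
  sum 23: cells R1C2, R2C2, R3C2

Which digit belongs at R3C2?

8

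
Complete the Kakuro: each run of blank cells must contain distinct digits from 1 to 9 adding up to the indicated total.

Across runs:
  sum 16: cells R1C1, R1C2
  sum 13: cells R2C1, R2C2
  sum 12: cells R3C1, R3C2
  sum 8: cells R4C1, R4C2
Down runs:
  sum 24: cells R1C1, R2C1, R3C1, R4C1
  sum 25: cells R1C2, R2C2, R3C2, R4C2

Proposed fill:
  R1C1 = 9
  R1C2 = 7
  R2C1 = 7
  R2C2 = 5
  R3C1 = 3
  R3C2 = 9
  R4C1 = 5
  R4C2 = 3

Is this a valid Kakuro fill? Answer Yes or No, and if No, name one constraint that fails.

No — the across run R2C1–R2C2 sums to 12, not 13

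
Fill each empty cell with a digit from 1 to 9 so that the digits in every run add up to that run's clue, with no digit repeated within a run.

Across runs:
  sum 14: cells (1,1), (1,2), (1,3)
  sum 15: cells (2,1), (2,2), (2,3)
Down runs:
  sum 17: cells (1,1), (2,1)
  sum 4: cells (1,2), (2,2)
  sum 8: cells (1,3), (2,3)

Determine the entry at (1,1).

17 in 2 cells must be {8,9}; 4 in 2 cells must be {1,3}.
Nothing is forced directly, so branch on (1,2), whose candidates are 1 or 3. If (1,2) = 1: that forces (2,2) = 3, (2,1) = 8, after which (2,3) would have to be in {4} for the 15 across but in {1,2,3,5,6,7} for the 8 down — contradiction. So (1,2) = 3.
Given what's placed, (1,1) must be 9 to fit the 14 across and 17 down.
(1,3) = 14 − 12 = 2 completes the 14 across.
(2,1) = 17 − 9 = 8 completes the 17 down.
(2,2) = 4 − 3 = 1 completes the 4 down.
(2,3) = 15 − 9 = 6 completes the 15 across.

9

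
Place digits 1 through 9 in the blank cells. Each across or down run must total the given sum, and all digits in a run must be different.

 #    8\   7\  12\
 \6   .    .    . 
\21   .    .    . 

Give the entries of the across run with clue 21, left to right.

7, 5, 9

6 in 3 cells must be {1,2,3}.
The 6 across and the 12 down share only 3, so R1C3 = 3.
R2C3 = 12 − 3 = 9 completes the 12 down.
Nothing is forced directly, so branch on R2C1, whose candidates are 5 or 7. If R2C1 = 5: then R1C1 would have to be in {1,2} for the 6 across but in {3} for the 8 down — contradiction. So R2C1 = 7.
R1C1 = 8 − 7 = 1 completes the 8 down.
R1C2 = 6 − 4 = 2 completes the 6 across.
R2C2 = 21 − 16 = 5 completes the 21 across.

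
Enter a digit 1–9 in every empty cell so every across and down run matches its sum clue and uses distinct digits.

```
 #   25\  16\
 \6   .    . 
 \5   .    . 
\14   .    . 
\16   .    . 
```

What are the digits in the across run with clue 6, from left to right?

5 1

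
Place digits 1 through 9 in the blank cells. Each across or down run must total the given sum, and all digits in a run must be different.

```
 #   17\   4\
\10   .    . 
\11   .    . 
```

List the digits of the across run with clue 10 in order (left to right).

9 1

17 in 2 cells must be {8,9}; 4 in 2 cells must be {1,3}.
The 11 across and the 4 down share only 3, so R2C2 = 3.
R1C2 = 4 − 3 = 1 completes the 4 down.
R2C1 = 11 − 3 = 8 completes the 11 across.
R1C1 = 10 − 1 = 9 completes the 10 across.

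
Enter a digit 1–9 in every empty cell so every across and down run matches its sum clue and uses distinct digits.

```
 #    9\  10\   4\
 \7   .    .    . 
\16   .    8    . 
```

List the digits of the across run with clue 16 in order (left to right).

7 in 3 cells must be {1,2,4}; 4 in 2 cells must be {1,3}.
R1C2 = 10 − 8 = 2 completes the 10 down.
R1C3 = 1: the only remaining digit allowed by both the 7 across and the 4 down.
R2C3 = 4 − 1 = 3 completes the 4 down.
R1C1 = 7 − 3 = 4 completes the 7 across.
R2C1 = 16 − 11 = 5 completes the 16 across.

5 8 3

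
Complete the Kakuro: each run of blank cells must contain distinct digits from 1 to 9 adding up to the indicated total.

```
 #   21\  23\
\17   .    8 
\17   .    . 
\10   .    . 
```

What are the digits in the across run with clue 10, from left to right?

17 in 2 cells must be {8,9}; 23 in 3 cells must be {6,8,9}.
R1C1 = 17 − 8 = 9 completes the 17 across.
R2C1 = 8: the only remaining digit allowed by both the 17 across and the 21 down.
R2C2 = 17 − 8 = 9 completes the 17 across.
R3C1 = 21 − 17 = 4 completes the 21 down.
R3C2 = 10 − 4 = 6 completes the 10 across.

4 6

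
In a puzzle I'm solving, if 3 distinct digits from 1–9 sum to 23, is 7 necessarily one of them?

No

The only way to make 23 from 3 distinct digits is {6,8,9}, which does not contain 7.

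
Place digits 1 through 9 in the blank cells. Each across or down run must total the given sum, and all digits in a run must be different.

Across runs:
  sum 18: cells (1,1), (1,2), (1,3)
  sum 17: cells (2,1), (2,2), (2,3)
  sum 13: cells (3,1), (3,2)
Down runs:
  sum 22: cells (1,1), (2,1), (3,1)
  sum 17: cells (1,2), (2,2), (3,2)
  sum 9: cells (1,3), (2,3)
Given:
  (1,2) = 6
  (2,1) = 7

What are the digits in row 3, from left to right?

(1,1) = 9: the only remaining digit allowed by both the 18 across and the 22 down.
(1,3) = 18 − 15 = 3 completes the 18 across.
(2,3) = 9 − 3 = 6 completes the 9 down.
(3,1) = 22 − 16 = 6 completes the 22 down.
(3,2) = 13 − 6 = 7 completes the 13 across.
(2,2) = 17 − 13 = 4 completes the 17 across.

6 7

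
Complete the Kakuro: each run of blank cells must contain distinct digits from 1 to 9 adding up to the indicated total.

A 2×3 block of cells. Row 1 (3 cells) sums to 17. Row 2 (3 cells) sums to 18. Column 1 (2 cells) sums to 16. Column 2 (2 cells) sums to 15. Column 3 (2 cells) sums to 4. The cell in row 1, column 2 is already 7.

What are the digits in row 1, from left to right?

16 in 2 cells must be {7,9}; 4 in 2 cells must be {1,3}.
Given what's placed, (1,1) must be 9 to fit the 17 across and 16 down.
(1,3) = 17 − 16 = 1 completes the 17 across.
(2,1) = 16 − 9 = 7 completes the 16 down.
(2,2) = 15 − 7 = 8 completes the 15 down.
(2,3) = 18 − 15 = 3 completes the 18 across.

9, 7, 1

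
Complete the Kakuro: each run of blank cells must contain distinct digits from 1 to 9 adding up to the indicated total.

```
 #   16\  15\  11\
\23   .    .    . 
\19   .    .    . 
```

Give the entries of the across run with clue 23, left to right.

9 6 8

23 in 3 cells must be {6,8,9}; 16 in 2 cells must be {7,9}.
The 23 across and the 16 down share only 9, so R1C1 = 9.
R2C1 = 16 − 9 = 7 completes the 16 down.
Nothing is forced directly, so branch on R2C2, whose candidates are 8 or 9. If R2C2 = 8: then R1C2 would have to be in {6,8} for the 23 across but in {7} for the 15 down — contradiction. So R2C2 = 9.
R1C2 = 15 − 9 = 6 completes the 15 down.
R1C3 = 23 − 15 = 8 completes the 23 across.
R2C3 = 19 − 16 = 3 completes the 19 across.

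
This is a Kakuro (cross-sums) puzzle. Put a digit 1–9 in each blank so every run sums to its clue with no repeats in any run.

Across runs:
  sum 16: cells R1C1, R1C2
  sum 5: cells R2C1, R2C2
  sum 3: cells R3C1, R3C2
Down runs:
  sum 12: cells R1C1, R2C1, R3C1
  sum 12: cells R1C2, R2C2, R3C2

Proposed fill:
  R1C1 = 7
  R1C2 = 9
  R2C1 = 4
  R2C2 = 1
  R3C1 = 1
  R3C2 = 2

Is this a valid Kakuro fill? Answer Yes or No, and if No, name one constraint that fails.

Yes

Across: 7+9=16; 4+1=5; 1+2=3. Down: 7+4+1=12; 9+1+2=12. No digit repeats within any run.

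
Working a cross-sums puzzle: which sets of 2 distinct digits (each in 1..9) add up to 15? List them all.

2 distinct digits from 1–9 sum between 3 and 17.

{6,9}; {7,8}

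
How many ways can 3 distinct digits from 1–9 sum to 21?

3 distinct digits from 1–9 sum between 6 and 24.
Enumerating: {4,8,9}, {5,7,9}, {6,7,8}.

3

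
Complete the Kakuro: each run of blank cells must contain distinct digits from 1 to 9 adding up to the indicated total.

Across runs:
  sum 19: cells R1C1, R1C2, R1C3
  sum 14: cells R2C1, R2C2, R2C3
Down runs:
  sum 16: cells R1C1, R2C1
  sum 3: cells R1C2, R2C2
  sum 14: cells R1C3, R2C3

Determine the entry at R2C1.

7

16 in 2 cells must be {7,9}; 3 in 2 cells must be {1,2}.
The 19 across and the 3 down share only 2, so R1C2 = 2.
R2C2 = 3 − 2 = 1 completes the 3 down.
Given what's placed, R1C1 must be 9 to fit the 19 across and 16 down.
R1C3 = 19 − 11 = 8 completes the 19 across.
R2C1 = 16 − 9 = 7 completes the 16 down.
R2C3 = 14 − 8 = 6 completes the 14 across.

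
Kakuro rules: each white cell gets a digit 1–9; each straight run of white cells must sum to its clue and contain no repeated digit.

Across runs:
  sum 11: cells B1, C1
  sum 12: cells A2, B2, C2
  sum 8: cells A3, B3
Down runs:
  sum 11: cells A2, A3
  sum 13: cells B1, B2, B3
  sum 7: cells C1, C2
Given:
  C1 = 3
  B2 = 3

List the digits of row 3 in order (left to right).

6 2

B1 = 11 − 3 = 8 completes the 11 across.
C2 = 7 − 3 = 4 completes the 7 down.
B3 = 13 − 11 = 2 completes the 13 down.
A2 = 12 − 7 = 5 completes the 12 across.
A3 = 8 − 2 = 6 completes the 8 across.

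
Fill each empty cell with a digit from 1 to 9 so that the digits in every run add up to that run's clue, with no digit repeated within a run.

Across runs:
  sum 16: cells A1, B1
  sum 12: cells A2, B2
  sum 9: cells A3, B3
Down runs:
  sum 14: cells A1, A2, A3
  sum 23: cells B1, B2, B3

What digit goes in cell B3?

16 in 2 cells must be {7,9}; 23 in 3 cells must be {6,8,9}.
The 16 across and the 23 down share only 9, so B1 = 9.
Given what's placed, B2 must be 8 to fit the 12 across and 23 down.
B3 = 23 − 17 = 6 completes the 23 down.
A1 = 16 − 9 = 7 completes the 16 across.
A2 = 12 − 8 = 4 completes the 12 across.
A3 = 9 − 6 = 3 completes the 9 across.

6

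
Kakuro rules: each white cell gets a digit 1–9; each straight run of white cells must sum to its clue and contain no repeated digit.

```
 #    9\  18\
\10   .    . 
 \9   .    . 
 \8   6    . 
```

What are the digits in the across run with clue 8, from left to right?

6 2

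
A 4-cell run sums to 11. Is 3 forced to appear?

Yes

The only way to make 11 from 4 distinct digits is {1,2,3,5}, which contains 3.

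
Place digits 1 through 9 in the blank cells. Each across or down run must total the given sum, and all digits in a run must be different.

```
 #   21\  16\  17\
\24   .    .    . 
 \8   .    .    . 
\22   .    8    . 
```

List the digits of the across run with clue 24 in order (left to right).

24 in 3 cells must be {7,8,9}.
Given what's placed, R1C2 must be 7 to fit the 24 across and 16 down.
R2C2 = 16 − 15 = 1 completes the 16 down.
Nothing is forced directly, so branch on R3C3, whose candidates are 5 or 9. If R3C3 = 9: then R1C3 would have to be in {8,9} for the 24 across but in {1,2,3,5,6,7} for the 17 down — contradiction. So R3C3 = 5.
R3C1 = 22 − 13 = 9 completes the 22 across.
R1C1 = 8: the only remaining digit allowed by both the 24 across and the 21 down.
R1C3 = 24 − 15 = 9 completes the 24 across.

8 7 9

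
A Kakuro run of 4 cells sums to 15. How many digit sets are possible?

4 distinct digits from 1–9 sum between 10 and 30.
Enumerating: {1,2,3,9}, {1,2,4,8}, {1,2,5,7}, {1,3,4,7}, {1,3,5,6}, {2,3,4,6}.

6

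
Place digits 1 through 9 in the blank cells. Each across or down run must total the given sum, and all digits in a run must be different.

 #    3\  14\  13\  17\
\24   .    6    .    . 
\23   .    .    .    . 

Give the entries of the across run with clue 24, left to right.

1, 6, 9, 8

3 in 2 cells must be {1,2}; 17 in 2 cells must be {8,9}.
R2C2 = 14 − 6 = 8 completes the 14 down.
R2C4 = 9: the only remaining digit allowed by both the 23 across and the 17 down.
R1C4 = 17 − 9 = 8 completes the 17 down.
R1C1 = 1: the only remaining digit allowed by both the 24 across and the 3 down.
R1C3 = 24 − 15 = 9 completes the 24 across.
R2C1 = 3 − 1 = 2 completes the 3 down.
R2C3 = 23 − 19 = 4 completes the 23 across.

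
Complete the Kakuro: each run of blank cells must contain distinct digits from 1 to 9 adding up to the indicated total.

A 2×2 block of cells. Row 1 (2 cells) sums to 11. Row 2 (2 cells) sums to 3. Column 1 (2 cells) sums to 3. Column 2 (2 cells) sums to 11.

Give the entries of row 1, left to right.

3 in 2 cells must be {1,2}.
The 11 across and the 3 down share only 2, so (1,1) = 2.
(1,2) = 11 − 2 = 9 completes the 11 across.
(2,1) = 3 − 2 = 1 completes the 3 down.
(2,2) = 3 − 1 = 2 completes the 3 across.

2 9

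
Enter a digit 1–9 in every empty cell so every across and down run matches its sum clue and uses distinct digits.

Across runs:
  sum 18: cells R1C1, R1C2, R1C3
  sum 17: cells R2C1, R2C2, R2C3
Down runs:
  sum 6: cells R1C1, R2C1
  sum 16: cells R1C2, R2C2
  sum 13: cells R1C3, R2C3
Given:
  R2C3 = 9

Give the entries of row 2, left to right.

1 7 9

16 in 2 cells must be {7,9}.
R1C3 = 13 − 9 = 4 completes the 13 down.
R2C2 = 7: the only remaining digit allowed by both the 17 across and the 16 down.
R1C1 = 5: the only remaining digit allowed by both the 18 across and the 6 down.
R1C2 = 18 − 9 = 9 completes the 18 across.
R2C1 = 17 − 16 = 1 completes the 17 across.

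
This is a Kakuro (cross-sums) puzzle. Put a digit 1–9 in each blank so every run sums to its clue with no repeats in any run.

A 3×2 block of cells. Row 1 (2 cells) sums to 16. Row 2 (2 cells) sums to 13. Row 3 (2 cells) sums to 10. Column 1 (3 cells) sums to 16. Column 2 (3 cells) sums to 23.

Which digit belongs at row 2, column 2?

8

16 in 2 cells must be {7,9}; 23 in 3 cells must be {6,8,9}.
The 16 across and the 23 down share only 9, so (1,2) = 9.
(1,1) = 16 − 9 = 7 completes the 16 across.
Nothing is forced directly, so branch on (2,2), whose candidates are 6 or 8. If (2,2) = 6: then (2,1) would have to be in {7} for the 13 across but in {1,3,4,5,6,8} for the 16 down — contradiction. So (2,2) = 8.
(2,1) = 13 − 8 = 5 completes the 13 across.
(3,1) = 16 − 12 = 4 completes the 16 down.
(3,2) = 10 − 4 = 6 completes the 10 across.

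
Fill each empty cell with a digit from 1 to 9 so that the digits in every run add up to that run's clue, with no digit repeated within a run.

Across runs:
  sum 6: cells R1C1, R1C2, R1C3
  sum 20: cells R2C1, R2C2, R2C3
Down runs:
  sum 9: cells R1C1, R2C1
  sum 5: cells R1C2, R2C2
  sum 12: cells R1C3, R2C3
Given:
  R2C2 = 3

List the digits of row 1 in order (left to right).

6 in 3 cells must be {1,2,3}.
R1C2 = 5 − 3 = 2 completes the 5 down.
Given what's placed, R1C3 must be 3 to fit the 6 across and 12 down.
R2C1 = 8: the only remaining digit allowed by both the 20 across and the 9 down.
R2C3 = 20 − 11 = 9 completes the 20 across.
R1C1 = 6 − 5 = 1 completes the 6 across.

1 2 3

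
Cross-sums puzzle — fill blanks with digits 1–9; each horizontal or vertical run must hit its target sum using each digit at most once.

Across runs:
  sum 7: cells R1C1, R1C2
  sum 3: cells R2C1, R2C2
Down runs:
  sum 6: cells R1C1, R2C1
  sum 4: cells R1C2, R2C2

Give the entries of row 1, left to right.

4 3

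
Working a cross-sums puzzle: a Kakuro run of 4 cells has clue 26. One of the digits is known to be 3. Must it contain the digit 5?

No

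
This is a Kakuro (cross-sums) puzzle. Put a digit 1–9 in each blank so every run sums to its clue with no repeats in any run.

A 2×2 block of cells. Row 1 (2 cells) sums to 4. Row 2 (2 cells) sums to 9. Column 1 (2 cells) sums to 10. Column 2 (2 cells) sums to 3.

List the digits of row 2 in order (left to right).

7 2

4 in 2 cells must be {1,3}; 3 in 2 cells must be {1,2}.
The 4 across and the 3 down share only 1, so (1,2) = 1.
(2,2) = 3 − 1 = 2 completes the 3 down.
(1,1) = 4 − 1 = 3 completes the 4 across.
(2,1) = 9 − 2 = 7 completes the 9 across.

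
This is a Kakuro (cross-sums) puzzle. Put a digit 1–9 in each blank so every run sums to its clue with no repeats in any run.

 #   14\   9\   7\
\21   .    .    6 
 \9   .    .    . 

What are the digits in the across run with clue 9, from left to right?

6, 2, 1

Given what's placed, R1C1 must be 8 to fit the 21 across and 14 down.
R1C2 = 21 − 14 = 7 completes the 21 across.
R2C1 = 14 − 8 = 6 completes the 14 down.
R2C2 = 9 − 7 = 2 completes the 9 down.
R2C3 = 9 − 8 = 1 completes the 9 across.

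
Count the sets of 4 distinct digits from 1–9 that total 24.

4 distinct digits from 1–9 sum between 10 and 30.

8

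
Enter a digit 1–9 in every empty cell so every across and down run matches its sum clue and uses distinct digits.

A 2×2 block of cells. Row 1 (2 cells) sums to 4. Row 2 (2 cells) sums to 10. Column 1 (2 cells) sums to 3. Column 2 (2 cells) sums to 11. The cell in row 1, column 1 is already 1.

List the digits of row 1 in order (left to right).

1, 3

4 in 2 cells must be {1,3}; 3 in 2 cells must be {1,2}.
(1,2) = 4 − 1 = 3 completes the 4 across.
(2,1) = 3 − 1 = 2 completes the 3 down.
(2,2) = 10 − 2 = 8 completes the 10 across.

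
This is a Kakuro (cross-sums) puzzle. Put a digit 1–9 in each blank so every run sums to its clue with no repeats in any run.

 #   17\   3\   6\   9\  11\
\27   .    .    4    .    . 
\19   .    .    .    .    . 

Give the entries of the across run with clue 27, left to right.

8, 2, 4, 6, 7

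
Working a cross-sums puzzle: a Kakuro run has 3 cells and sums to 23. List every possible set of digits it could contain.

3 distinct digits from 1–9 sum between 6 and 24.
Only one set works: {6,8,9}.

{6,8,9}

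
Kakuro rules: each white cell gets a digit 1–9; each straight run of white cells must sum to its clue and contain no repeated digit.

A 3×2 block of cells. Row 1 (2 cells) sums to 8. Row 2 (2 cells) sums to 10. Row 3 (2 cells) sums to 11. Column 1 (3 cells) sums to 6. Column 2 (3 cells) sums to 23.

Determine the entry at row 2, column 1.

1

6 in 3 cells must be {1,2,3}; 23 in 3 cells must be {6,8,9}.
The 8 across and the 23 down share only 6, so (1,2) = 6.
(1,1) = 8 − 6 = 2 completes the 8 across.
Given what's placed, (3,1) must be 3 to fit the 11 across and 6 down.
(3,2) = 11 − 3 = 8 completes the 11 across.
(2,1) = 6 − 5 = 1 completes the 6 down.
(2,2) = 10 − 1 = 9 completes the 10 across.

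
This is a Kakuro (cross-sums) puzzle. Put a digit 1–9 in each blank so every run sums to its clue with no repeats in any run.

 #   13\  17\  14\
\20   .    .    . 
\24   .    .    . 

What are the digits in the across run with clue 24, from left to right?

7, 8, 9

24 in 3 cells must be {7,8,9}; 17 in 2 cells must be {8,9}.
Nothing is forced directly, so branch on R1C2, whose candidates are 8 or 9. If R1C2 = 8: that forces R2C2 = 9, R2C3 = 8, after which R1C3 would have to be in {3,5,7,9} for the 20 across but in {6} for the 14 down — contradiction. So R1C2 = 9.
R2C2 = 17 − 9 = 8 completes the 17 down.
Given what's placed, R2C3 must be 9 to fit the 24 across and 14 down.
R1C3 = 14 − 9 = 5 completes the 14 down.
R2C1 = 24 − 17 = 7 completes the 24 across.
R1C1 = 20 − 14 = 6 completes the 20 across.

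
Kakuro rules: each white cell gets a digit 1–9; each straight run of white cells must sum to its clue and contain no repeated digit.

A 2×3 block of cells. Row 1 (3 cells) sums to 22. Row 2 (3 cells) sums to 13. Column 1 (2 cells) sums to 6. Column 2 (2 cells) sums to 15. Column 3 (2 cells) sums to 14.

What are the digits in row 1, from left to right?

5 8 9

The 22 across and the 6 down share only 5, so (1,1) = 5.
(2,1) = 6 − 5 = 1 completes the 6 down.
Nothing is forced directly, so branch on (1,2), whose candidates are 8 or 9. If (1,2) = 9: that forces (1,3) = 8, after which (2,2) would have to be in {3,4,5,7,8,9} for the 13 across but in {6} for the 15 down — contradiction. So (1,2) = 8.
(1,3) = 22 − 13 = 9 completes the 22 across.
(2,2) = 15 − 8 = 7 completes the 15 down.
(2,3) = 13 − 8 = 5 completes the 13 across.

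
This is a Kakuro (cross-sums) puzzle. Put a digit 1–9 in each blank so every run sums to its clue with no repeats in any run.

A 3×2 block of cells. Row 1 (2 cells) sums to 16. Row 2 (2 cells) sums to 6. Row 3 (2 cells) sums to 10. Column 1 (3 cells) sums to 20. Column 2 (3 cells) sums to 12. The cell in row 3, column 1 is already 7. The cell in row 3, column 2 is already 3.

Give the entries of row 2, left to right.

4, 2

16 in 2 cells must be {7,9}.
Given what's placed, (1,1) must be 9 to fit the 16 across and 20 down.
(1,2) = 16 − 9 = 7 completes the 16 across.
(2,1) = 20 − 16 = 4 completes the 20 down.
(2,2) = 6 − 4 = 2 completes the 6 across.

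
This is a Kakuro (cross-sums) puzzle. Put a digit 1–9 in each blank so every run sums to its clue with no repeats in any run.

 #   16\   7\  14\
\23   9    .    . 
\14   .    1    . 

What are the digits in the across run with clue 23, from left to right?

9 6 8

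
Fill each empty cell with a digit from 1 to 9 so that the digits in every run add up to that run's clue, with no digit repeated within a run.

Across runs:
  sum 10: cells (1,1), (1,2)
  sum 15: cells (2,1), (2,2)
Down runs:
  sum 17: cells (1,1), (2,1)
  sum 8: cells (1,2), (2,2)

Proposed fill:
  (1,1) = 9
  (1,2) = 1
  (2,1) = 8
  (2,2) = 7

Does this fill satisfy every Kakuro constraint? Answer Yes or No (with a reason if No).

Yes

Across: 9+1=10; 8+7=15. Down: 9+8=17; 1+7=8. No digit repeats within any run.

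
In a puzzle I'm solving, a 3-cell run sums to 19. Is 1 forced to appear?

Counterexample: {2,8,9} sums to 19 without using 1.

No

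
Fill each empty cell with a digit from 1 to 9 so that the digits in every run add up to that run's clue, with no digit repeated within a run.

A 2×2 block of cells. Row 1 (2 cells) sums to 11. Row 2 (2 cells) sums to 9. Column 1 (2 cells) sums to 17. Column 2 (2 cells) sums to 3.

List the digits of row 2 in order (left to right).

17 in 2 cells must be {8,9}; 3 in 2 cells must be {1,2}.
The 11 across and the 3 down share only 2, so (1,2) = 2.
The 9 across and the 17 down share only 8, so (2,1) = 8.
(2,2) = 9 − 8 = 1 completes the 9 across.
(1,1) = 11 − 2 = 9 completes the 11 across.

8 1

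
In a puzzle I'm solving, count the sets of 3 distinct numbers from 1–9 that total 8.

2

3 distinct digits from 1–9 sum between 6 and 24.
Enumerating: {1,2,5}, {1,3,4}.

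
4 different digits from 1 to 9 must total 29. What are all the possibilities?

{5,7,8,9}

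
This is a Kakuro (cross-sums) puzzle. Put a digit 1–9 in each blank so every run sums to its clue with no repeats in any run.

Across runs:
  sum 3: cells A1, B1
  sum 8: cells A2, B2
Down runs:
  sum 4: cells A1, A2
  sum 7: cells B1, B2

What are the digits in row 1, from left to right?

1, 2

3 in 2 cells must be {1,2}; 4 in 2 cells must be {1,3}.
The 3 across and the 4 down share only 1, so A1 = 1.
B1 = 3 − 1 = 2 completes the 3 across.
A2 = 4 − 1 = 3 completes the 4 down.
B2 = 8 − 3 = 5 completes the 8 across.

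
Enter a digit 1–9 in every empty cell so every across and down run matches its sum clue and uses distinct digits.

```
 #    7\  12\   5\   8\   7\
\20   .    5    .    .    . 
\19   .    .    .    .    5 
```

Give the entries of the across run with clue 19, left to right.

4 7 1 2 5

R1C5 = 7 − 5 = 2 completes the 7 down.
R2C2 = 12 − 5 = 7 completes the 12 down.
Nothing is forced directly, so branch on R2C4, whose candidates are 1 or 2. If R2C4 = 1: then R1C4 would have to be in {1,3,4,6,8,9} for the 20 across but in {7} for the 8 down — contradiction. So R2C4 = 2.
R1C4 = 8 − 2 = 6 completes the 8 down.
No cell is forced outright now. R2C1 can only be 1 or 4 (the digits allowed by both its 19 across and its 7 down). If R2C1 = 1: then R1C1 would have to be in {3,4} for the 20 across but in {6} for the 7 down — contradiction. So R2C1 = 4.
R1C1 = 7 − 4 = 3 completes the 7 down.
R1C3 = 20 − 16 = 4 completes the 20 across.
R2C3 = 19 − 18 = 1 completes the 19 across.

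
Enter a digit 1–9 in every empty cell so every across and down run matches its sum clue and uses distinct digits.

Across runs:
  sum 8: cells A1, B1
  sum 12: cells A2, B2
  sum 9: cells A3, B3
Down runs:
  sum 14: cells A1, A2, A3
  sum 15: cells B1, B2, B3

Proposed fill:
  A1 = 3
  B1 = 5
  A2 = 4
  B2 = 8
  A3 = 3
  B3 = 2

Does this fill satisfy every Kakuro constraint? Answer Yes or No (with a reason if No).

No — the down run A1–A3 sums to 10, not 14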